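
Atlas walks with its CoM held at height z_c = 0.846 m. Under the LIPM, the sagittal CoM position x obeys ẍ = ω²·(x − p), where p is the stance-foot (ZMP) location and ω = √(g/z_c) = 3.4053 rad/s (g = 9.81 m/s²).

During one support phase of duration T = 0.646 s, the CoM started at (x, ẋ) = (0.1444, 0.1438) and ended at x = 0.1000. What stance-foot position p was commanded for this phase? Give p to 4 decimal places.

ωT = 3.4053·0.646 = 2.199824; cosh(ωT) = 4.567123, sinh(ωT) = 4.456300
x(T) = p + (x₀−p)·cosh(ωT) + (ẋ₀/ω)·sinh(ωT) ⇒ p·(1 − cosh) = x(T) − x₀·cosh − (ẋ₀/ω)·sinh
numerator   = 0.1000 − (0.1444)·4.567123 − (0.1438/3.4053)·4.456300 = -0.747675
denominator = 1 − 4.567123 = -3.567123
p = -0.747675 / -3.567123 = 0.2096

p = 0.2096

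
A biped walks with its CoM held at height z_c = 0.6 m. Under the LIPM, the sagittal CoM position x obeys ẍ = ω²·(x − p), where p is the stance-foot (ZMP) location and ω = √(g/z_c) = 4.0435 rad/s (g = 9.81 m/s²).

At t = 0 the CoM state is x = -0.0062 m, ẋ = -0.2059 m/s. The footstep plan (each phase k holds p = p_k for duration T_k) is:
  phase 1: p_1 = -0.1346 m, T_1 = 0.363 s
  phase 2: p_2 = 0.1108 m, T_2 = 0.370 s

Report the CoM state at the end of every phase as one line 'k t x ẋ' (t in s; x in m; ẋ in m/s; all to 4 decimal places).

1 0.3630 0.0542 0.5962
2 0.7330 0.2907 0.9122

phase 1: p=-0.1346, T=0.363, ωT=1.467790, cosh=2.285035, sinh=2.054601; start (x,ẋ)=(-0.006200, -0.205900) → end (x,ẋ)=(0.054176, 0.596230)
phase 2: p=0.1108, T=0.370, ωT=1.496095, cosh=2.344113, sinh=2.120110; start (x,ẋ)=(0.054176, 0.596230) → end (x,ẋ)=(0.290685, 0.912210)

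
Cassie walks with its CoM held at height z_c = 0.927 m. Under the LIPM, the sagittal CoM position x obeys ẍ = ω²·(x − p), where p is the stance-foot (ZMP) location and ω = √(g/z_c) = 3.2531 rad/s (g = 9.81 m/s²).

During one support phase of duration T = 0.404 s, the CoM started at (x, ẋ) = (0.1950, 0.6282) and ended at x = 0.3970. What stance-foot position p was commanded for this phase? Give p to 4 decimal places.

p = 0.3270

ωT = 3.2531·0.404 = 1.314252; cosh(ωT) = 1.995321, sinh(ωT) = 1.726646
x(T) = p + (x₀−p)·cosh(ωT) + (ẋ₀/ω)·sinh(ωT) ⇒ p·(1 − cosh) = x(T) − x₀·cosh − (ẋ₀/ω)·sinh
numerator   = 0.3970 − (0.1950)·1.995321 − (0.6282/3.2531)·1.726646 = -0.325517
denominator = 1 − 1.995321 = -0.995321
p = -0.325517 / -0.995321 = 0.3270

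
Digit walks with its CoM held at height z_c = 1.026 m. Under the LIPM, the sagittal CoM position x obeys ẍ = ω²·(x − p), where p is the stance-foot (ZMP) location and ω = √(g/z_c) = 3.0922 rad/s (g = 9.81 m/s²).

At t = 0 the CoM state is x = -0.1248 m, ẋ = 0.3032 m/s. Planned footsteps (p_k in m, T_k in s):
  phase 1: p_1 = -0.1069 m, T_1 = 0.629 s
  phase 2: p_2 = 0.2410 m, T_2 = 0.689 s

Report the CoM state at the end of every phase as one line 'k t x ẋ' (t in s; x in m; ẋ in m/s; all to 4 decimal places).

phase 1: p=-0.1069, T=0.629, ωT=1.944994, cosh=3.568288, sinh=3.425300; start (x,ẋ)=(-0.124800, 0.303200) → end (x,ẋ)=(0.165089, 0.892313)
phase 2: p=0.2410, T=0.689, ωT=2.130526, cosh=4.269034, sinh=4.150259; start (x,ẋ)=(0.165089, 0.892313) → end (x,ẋ)=(1.114571, 2.835119)

1 0.6290 0.1651 0.8923
2 1.3180 1.1146 2.8351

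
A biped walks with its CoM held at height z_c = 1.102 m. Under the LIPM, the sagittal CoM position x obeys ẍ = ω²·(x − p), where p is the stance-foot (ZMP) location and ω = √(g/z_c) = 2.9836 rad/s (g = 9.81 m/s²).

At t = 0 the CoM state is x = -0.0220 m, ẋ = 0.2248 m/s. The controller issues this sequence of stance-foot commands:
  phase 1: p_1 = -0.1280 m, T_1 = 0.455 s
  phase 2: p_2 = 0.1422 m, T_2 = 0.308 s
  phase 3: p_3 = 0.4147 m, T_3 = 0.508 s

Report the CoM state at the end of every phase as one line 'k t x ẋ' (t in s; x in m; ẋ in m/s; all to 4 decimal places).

phase 1: p=-0.1280, T=0.455, ωT=1.357538, cosh=2.071953, sinh=1.814660; start (x,ẋ)=(-0.022000, 0.224800) → end (x,ẋ)=(0.228353, 1.039682)
phase 2: p=0.1422, T=0.308, ωT=0.918949, cosh=1.452796, sinh=1.053858; start (x,ẋ)=(0.228353, 1.039682) → end (x,ẋ)=(0.634596, 1.781336)
phase 3: p=0.4147, T=0.508, ωT=1.515669, cosh=2.386063, sinh=2.166402; start (x,ẋ)=(0.634596, 1.781336) → end (x,ẋ)=(2.232820, 5.671717)

1 0.4550 0.2284 1.0397
2 0.7630 0.6346 1.7813
3 1.2710 2.2328 5.6717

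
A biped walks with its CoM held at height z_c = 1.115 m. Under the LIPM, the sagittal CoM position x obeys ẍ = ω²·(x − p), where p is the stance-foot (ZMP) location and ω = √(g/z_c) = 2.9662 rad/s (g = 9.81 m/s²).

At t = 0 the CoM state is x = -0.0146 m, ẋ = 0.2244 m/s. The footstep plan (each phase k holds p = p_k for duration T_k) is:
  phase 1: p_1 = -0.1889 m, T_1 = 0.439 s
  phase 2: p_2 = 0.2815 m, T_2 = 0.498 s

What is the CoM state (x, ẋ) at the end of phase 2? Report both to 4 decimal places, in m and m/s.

x = 1.2137, ẋ = 3.0655

phase 1: p=-0.1889, T=0.439, ωT=1.302162, cosh=1.974590, sinh=1.702647; start (x,ẋ)=(-0.014600, 0.224400) → end (x,ẋ)=(0.284080, 1.323381)
phase 2: p=0.2815, T=0.498, ωT=1.477168, cosh=2.304402, sinh=2.076119; start (x,ẋ)=(0.284080, 1.323381) → end (x,ẋ)=(1.213714, 3.065493)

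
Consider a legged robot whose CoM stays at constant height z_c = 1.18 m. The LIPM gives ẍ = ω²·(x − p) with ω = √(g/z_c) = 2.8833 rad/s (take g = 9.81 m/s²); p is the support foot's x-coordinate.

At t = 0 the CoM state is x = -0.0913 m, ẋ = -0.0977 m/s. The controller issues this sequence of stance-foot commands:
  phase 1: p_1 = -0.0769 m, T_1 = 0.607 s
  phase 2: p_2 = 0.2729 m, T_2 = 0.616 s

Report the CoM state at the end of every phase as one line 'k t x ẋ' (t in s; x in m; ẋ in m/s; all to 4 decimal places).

phase 1: p=-0.0769, T=0.607, ωT=1.750163, cosh=2.964643, sinh=2.790898; start (x,ẋ)=(-0.091300, -0.097700) → end (x,ẋ)=(-0.214160, -0.405522)
phase 2: p=0.2729, T=0.616, ωT=1.776113, cosh=3.038073, sinh=2.868778; start (x,ẋ)=(-0.214160, -0.405522) → end (x,ẋ)=(-1.610303, -5.260745)

1 0.6070 -0.2142 -0.4055
2 1.2230 -1.6103 -5.2607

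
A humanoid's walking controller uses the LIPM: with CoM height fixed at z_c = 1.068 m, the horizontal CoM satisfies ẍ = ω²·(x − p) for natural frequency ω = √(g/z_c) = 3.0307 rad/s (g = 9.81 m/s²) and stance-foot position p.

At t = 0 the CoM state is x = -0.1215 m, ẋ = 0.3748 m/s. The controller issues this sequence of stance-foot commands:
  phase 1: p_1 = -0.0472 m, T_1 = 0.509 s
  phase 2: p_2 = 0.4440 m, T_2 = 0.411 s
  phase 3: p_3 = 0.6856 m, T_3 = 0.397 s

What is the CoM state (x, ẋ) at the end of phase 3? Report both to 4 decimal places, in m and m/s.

x = -1.2826, ẋ = -5.6054

phase 1: p=-0.0472, T=0.509, ωT=1.542626, cosh=2.445338, sinh=2.231519; start (x,ẋ)=(-0.121500, 0.374800) → end (x,ẋ)=(0.047078, 0.414017)
phase 2: p=0.4440, T=0.411, ωT=1.245618, cosh=1.881422, sinh=1.593659; start (x,ẋ)=(0.047078, 0.414017) → end (x,ẋ)=(-0.085071, -1.138152)
phase 3: p=0.6856, T=0.397, ωT=1.203188, cosh=1.815477, sinh=1.515241; start (x,ẋ)=(-0.085071, -1.138152) → end (x,ẋ)=(-1.282570, -5.605394)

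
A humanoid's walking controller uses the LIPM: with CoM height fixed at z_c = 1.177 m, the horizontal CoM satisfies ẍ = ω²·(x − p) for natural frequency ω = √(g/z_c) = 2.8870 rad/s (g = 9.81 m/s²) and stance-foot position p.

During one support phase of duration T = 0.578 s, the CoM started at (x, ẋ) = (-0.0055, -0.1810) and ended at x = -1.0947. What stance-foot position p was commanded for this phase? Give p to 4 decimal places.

ωT = 2.8870·0.578 = 1.668686; cosh(ωT) = 2.746843, sinh(ωT) = 2.558349
x(T) = p + (x₀−p)·cosh(ωT) + (ẋ₀/ω)·sinh(ωT) ⇒ p·(1 − cosh) = x(T) − x₀·cosh − (ẋ₀/ω)·sinh
numerator   = -1.0947 − (-0.0055)·2.746843 − (-0.1810/2.8870)·2.558349 = -0.919197
denominator = 1 − 2.746843 = -1.746843
p = -0.919197 / -1.746843 = 0.5262

p = 0.5262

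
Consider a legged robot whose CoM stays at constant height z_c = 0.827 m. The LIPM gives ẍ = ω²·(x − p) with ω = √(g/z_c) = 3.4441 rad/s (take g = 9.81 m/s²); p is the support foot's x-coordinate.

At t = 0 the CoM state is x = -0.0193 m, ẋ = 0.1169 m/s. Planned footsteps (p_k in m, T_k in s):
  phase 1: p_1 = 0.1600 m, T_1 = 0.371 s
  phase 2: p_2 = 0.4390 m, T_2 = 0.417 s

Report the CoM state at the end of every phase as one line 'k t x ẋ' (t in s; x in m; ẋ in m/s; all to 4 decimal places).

phase 1: p=0.1600, T=0.371, ωT=1.277761, cosh=1.933628, sinh=1.654968; start (x,ẋ)=(-0.019300, 0.116900) → end (x,ẋ)=(-0.130526, -0.795946)
phase 2: p=0.4390, T=0.417, ωT=1.436190, cosh=2.221238, sinh=1.983406; start (x,ẋ)=(-0.130526, -0.795946) → end (x,ẋ)=(-1.284428, -5.658450)

1 0.3710 -0.1305 -0.7959
2 0.7880 -1.2844 -5.6584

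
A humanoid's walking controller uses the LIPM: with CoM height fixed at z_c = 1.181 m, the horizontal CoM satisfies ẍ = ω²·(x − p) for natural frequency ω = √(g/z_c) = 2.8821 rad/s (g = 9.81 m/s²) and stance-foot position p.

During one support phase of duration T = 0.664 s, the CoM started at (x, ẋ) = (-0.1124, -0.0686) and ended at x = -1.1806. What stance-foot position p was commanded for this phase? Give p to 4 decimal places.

p = 0.2893

ωT = 2.8821·0.664 = 1.913714; cosh(ωT) = 3.462875, sinh(ωT) = 3.315344
x(T) = p + (x₀−p)·cosh(ωT) + (ẋ₀/ω)·sinh(ωT) ⇒ p·(1 − cosh) = x(T) − x₀·cosh − (ẋ₀/ω)·sinh
numerator   = -1.1806 − (-0.1124)·3.462875 − (-0.0686/2.8821)·3.315344 = -0.712461
denominator = 1 − 3.462875 = -2.462875
p = -0.712461 / -2.462875 = 0.2893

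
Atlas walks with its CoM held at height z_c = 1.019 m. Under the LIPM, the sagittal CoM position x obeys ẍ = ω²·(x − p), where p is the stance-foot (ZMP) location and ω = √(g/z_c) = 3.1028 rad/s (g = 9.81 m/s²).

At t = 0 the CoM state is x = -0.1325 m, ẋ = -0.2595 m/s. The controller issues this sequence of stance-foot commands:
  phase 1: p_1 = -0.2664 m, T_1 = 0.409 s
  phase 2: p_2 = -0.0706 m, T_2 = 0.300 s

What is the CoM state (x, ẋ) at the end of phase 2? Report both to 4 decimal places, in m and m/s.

phase 1: p=-0.2664, T=0.409, ωT=1.269045, cosh=1.919277, sinh=1.638177; start (x,ẋ)=(-0.132500, -0.259500) → end (x,ẋ)=(-0.146416, 0.182553)
phase 2: p=-0.0706, T=0.300, ωT=0.930840, cosh=1.465431, sinh=1.071208; start (x,ẋ)=(-0.146416, 0.182553) → end (x,ẋ)=(-0.118679, 0.015524)

x = -0.1187, ẋ = 0.0155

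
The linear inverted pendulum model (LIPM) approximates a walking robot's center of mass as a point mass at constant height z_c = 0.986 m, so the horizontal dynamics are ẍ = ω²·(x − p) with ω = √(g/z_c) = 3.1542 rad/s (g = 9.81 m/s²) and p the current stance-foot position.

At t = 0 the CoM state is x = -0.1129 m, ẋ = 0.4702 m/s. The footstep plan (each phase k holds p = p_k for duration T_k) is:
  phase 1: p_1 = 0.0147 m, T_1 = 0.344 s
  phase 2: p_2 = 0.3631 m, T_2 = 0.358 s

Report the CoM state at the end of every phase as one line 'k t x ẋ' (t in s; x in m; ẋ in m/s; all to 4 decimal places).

1 0.3440 -0.0003 0.2476
2 0.7020 -0.1489 -1.1643

phase 1: p=0.0147, T=0.344, ωT=1.085045, cosh=1.648730, sinh=1.310843; start (x,ẋ)=(-0.112900, 0.470200) → end (x,ẋ)=(-0.000269, 0.247650)
phase 2: p=0.3631, T=0.358, ωT=1.129204, cosh=1.708241, sinh=1.384951; start (x,ẋ)=(-0.000269, 0.247650) → end (x,ẋ)=(-0.148884, -1.164300)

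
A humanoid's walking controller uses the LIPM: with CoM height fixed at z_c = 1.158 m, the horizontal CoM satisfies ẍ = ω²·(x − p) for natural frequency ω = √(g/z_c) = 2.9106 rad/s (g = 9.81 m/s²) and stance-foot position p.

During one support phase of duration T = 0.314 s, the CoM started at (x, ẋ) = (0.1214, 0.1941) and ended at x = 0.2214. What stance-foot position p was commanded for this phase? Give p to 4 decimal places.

ωT = 2.9106·0.314 = 0.913928; cosh(ωT) = 1.447524, sinh(ωT) = 1.046578
x(T) = p + (x₀−p)·cosh(ωT) + (ẋ₀/ω)·sinh(ωT) ⇒ p·(1 − cosh) = x(T) − x₀·cosh − (ẋ₀/ω)·sinh
numerator   = 0.2214 − (0.1214)·1.447524 − (0.1941/2.9106)·1.046578 = -0.024123
denominator = 1 − 1.447524 = -0.447524
p = -0.024123 / -0.447524 = 0.0539

p = 0.0539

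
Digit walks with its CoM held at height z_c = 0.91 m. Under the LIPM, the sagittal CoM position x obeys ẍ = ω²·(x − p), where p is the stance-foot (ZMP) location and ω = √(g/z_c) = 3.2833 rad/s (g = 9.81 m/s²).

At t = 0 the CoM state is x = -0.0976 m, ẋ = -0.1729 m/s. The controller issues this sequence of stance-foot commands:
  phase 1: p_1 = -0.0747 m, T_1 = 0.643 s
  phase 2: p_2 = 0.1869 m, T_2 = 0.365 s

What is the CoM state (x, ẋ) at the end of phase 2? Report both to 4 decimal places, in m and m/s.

x = -1.3198, ẋ = -4.6913

phase 1: p=-0.0747, T=0.643, ωT=2.111162, cosh=4.189464, sinh=4.068367; start (x,ẋ)=(-0.097600, -0.172900) → end (x,ẋ)=(-0.384881, -1.030249)
phase 2: p=0.1869, T=0.365, ωT=1.198405, cosh=1.808250, sinh=1.506574; start (x,ẋ)=(-0.384881, -1.030249) → end (x,ẋ)=(-1.319762, -4.691281)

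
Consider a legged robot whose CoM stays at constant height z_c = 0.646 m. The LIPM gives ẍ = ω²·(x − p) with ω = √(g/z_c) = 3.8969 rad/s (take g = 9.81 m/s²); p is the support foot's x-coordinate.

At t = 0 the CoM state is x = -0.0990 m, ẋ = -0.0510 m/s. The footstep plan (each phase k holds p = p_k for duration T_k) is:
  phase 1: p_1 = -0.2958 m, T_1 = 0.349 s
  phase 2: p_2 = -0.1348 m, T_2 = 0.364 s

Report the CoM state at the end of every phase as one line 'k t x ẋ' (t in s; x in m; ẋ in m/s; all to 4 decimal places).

1 0.3490 0.0890 1.2897
2 0.7130 0.9981 4.5159

phase 1: p=-0.2958, T=0.349, ωT=1.360018, cosh=2.076460, sinh=1.819804; start (x,ẋ)=(-0.099000, -0.051000) → end (x,ẋ)=(0.089031, 1.289726)
phase 2: p=-0.1348, T=0.364, ωT=1.418472, cosh=2.186443, sinh=1.944359; start (x,ẋ)=(0.089031, 1.289726) → end (x,ẋ)=(0.998103, 4.515874)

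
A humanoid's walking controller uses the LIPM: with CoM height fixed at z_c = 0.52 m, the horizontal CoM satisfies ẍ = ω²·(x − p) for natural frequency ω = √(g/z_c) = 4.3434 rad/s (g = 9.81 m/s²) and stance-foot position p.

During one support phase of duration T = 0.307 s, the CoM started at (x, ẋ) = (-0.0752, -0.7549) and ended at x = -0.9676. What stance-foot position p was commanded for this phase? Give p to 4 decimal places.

p = 0.4940

ωT = 4.3434·0.307 = 1.333424; cosh(ωT) = 2.028792, sinh(ωT) = 1.765219
x(T) = p + (x₀−p)·cosh(ωT) + (ẋ₀/ω)·sinh(ωT) ⇒ p·(1 − cosh) = x(T) − x₀·cosh − (ẋ₀/ω)·sinh
numerator   = -0.9676 − (-0.0752)·2.028792 − (-0.7549/4.3434)·1.765219 = -0.508233
denominator = 1 − 2.028792 = -1.028792
p = -0.508233 / -1.028792 = 0.4940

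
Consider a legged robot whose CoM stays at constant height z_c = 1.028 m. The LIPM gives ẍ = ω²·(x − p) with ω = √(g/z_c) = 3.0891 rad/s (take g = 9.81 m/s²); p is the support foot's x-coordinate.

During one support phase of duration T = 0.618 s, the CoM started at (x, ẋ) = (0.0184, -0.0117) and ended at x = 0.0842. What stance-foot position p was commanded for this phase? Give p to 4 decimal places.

p = -0.0136

ωT = 3.0891·0.618 = 1.909064; cosh(ωT) = 3.447494, sinh(ωT) = 3.299275
x(T) = p + (x₀−p)·cosh(ωT) + (ẋ₀/ω)·sinh(ωT) ⇒ p·(1 − cosh) = x(T) − x₀·cosh − (ẋ₀/ω)·sinh
numerator   = 0.0842 − (0.0184)·3.447494 − (-0.0117/3.0891)·3.299275 = 0.033262
denominator = 1 − 3.447494 = -2.447494
p = 0.033262 / -2.447494 = -0.0136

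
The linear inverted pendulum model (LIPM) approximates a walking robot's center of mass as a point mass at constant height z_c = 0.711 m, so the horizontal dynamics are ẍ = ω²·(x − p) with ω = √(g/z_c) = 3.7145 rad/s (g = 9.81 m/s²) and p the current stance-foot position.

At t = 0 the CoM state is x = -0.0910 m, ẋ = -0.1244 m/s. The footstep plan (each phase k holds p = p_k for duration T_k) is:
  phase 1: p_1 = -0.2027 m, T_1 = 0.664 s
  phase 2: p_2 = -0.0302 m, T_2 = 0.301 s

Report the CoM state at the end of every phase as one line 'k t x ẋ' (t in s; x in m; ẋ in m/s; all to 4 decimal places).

1 0.6640 0.2641 1.6883
2 0.9650 1.0889 4.3515

phase 1: p=-0.2027, T=0.664, ωT=2.466428, cosh=5.932590, sinh=5.847702; start (x,ẋ)=(-0.091000, -0.124400) → end (x,ẋ)=(0.264129, 1.688254)
phase 2: p=-0.0302, T=0.301, ωT=1.118065, cosh=1.692920, sinh=1.366008; start (x,ẋ)=(0.264129, 1.688254) → end (x,ẋ)=(1.088930, 4.351513)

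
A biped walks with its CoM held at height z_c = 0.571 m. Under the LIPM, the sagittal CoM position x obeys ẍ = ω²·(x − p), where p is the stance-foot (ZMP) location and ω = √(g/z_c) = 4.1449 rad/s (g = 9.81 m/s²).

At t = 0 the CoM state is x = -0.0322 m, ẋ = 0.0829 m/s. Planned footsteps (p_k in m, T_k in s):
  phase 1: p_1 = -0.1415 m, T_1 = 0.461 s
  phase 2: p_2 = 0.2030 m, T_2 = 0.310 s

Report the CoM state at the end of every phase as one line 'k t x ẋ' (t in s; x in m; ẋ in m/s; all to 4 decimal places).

1 0.4610 0.3020 1.7837
2 0.7710 1.1139 4.1553

phase 1: p=-0.1415, T=0.461, ωT=1.910799, cosh=3.453224, sinh=3.305262; start (x,ẋ)=(-0.032200, 0.082900) → end (x,ẋ)=(0.302044, 1.783680)
phase 2: p=0.2030, T=0.310, ωT=1.284919, cosh=1.945524, sinh=1.668851; start (x,ẋ)=(0.302044, 1.783680) → end (x,ẋ)=(1.113852, 4.155303)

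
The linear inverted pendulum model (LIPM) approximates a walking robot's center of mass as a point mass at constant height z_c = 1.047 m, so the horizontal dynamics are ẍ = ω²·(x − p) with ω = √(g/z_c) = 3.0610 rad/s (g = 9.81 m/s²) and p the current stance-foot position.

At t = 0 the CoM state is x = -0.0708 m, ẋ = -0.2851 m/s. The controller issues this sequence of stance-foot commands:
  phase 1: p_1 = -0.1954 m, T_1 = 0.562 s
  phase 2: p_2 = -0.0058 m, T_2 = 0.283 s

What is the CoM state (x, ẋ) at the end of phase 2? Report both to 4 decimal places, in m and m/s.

x = -0.0539, ẋ = 0.0465

phase 1: p=-0.1954, T=0.562, ωT=1.720282, cosh=2.882560, sinh=2.703544; start (x,ẋ)=(-0.070800, -0.285100) → end (x,ẋ)=(-0.088040, 0.209316)
phase 2: p=-0.0058, T=0.283, ωT=0.866263, cosh=1.399264, sinh=0.978744; start (x,ẋ)=(-0.088040, 0.209316) → end (x,ẋ)=(-0.053947, 0.046503)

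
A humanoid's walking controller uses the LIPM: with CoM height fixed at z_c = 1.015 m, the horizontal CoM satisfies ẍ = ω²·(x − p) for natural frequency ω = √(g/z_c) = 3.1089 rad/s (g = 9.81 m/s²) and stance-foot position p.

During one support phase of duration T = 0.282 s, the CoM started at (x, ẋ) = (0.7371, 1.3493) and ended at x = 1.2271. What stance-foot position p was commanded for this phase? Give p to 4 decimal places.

p = 0.5934

ωT = 3.1089·0.282 = 0.876710; cosh(ωT) = 1.409565, sinh(ωT) = 0.993415
x(T) = p + (x₀−p)·cosh(ωT) + (ẋ₀/ω)·sinh(ωT) ⇒ p·(1 − cosh) = x(T) − x₀·cosh − (ẋ₀/ω)·sinh
numerator   = 1.2271 − (0.7371)·1.409565 − (1.3493/3.1089)·0.993415 = -0.243045
denominator = 1 − 1.409565 = -0.409565
p = -0.243045 / -0.409565 = 0.5934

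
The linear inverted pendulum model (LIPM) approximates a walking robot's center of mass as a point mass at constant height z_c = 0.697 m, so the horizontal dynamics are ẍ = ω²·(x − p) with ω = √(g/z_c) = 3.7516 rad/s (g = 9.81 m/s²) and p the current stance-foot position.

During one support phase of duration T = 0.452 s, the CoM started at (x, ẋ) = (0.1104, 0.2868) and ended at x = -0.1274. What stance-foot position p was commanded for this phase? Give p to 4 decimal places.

ωT = 3.7516·0.452 = 1.695723; cosh(ωT) = 2.817026, sinh(ωT) = 2.633560
x(T) = p + (x₀−p)·cosh(ωT) + (ẋ₀/ω)·sinh(ωT) ⇒ p·(1 − cosh) = x(T) − x₀·cosh − (ẋ₀/ω)·sinh
numerator   = -0.1274 − (0.1104)·2.817026 − (0.2868/3.7516)·2.633560 = -0.639728
denominator = 1 − 2.817026 = -1.817026
p = -0.639728 / -1.817026 = 0.3521

p = 0.3521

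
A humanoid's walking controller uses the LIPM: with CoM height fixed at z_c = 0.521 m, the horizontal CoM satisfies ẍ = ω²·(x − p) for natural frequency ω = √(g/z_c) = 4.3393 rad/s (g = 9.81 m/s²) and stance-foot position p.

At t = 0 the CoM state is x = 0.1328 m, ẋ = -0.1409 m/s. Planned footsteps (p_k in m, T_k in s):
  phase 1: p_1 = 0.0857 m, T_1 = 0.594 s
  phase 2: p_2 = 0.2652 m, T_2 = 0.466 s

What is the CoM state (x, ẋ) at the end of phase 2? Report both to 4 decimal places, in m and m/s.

x = 0.3032, ẋ = 0.2644

phase 1: p=0.0857, T=0.594, ωT=2.577544, cosh=6.620364, sinh=6.544404; start (x,ẋ)=(0.132800, -0.140900) → end (x,ẋ)=(0.185018, 0.404743)
phase 2: p=0.2652, T=0.466, ωT=2.022114, cosh=3.843326, sinh=3.710950; start (x,ẋ)=(0.185018, 0.404743) → end (x,ẋ)=(0.303168, 0.264392)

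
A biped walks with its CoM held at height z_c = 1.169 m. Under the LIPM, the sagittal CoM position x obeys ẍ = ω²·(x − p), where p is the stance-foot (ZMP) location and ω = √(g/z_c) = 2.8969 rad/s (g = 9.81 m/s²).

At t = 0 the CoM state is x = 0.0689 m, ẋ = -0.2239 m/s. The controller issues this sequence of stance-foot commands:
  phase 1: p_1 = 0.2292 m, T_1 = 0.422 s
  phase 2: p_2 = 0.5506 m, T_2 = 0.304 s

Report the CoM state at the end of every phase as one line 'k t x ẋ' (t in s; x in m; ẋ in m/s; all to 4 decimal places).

1 0.4220 -0.1864 -1.1332
2 0.7260 -0.8819 -3.7346

phase 1: p=0.2292, T=0.422, ωT=1.222492, cosh=1.845067, sinh=1.550572; start (x,ẋ)=(0.068900, -0.223900) → end (x,ẋ)=(-0.186407, -1.133154)
phase 2: p=0.5506, T=0.304, ωT=0.880658, cosh=1.413498, sinh=0.998988; start (x,ẋ)=(-0.186407, -1.133154) → end (x,ẋ)=(-0.881923, -3.734586)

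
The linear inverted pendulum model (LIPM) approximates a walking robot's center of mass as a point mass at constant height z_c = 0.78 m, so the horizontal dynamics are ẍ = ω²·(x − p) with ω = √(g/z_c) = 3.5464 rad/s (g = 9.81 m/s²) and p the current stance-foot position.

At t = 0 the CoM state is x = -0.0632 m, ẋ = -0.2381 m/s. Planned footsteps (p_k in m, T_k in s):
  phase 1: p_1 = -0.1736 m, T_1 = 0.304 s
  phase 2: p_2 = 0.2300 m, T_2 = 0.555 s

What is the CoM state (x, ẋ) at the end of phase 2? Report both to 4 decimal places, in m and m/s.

x = -0.7834, ẋ = -3.4239

phase 1: p=-0.1736, T=0.304, ωT=1.078106, cosh=1.639673, sinh=1.299433; start (x,ẋ)=(-0.063200, -0.238100) → end (x,ẋ)=(-0.079822, 0.118351)
phase 2: p=0.2300, T=0.555, ωT=1.968252, cosh=3.648927, sinh=3.509226; start (x,ẋ)=(-0.079822, 0.118351) → end (x,ẋ)=(-0.783408, -3.423918)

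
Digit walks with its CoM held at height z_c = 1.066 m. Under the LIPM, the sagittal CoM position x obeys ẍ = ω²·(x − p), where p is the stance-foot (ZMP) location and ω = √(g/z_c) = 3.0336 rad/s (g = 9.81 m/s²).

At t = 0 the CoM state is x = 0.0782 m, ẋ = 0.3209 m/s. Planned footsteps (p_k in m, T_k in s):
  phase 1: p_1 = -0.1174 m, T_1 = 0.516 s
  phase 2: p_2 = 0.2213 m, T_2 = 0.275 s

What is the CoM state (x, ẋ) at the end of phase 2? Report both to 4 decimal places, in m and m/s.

phase 1: p=-0.1174, T=0.516, ωT=1.565338, cosh=2.496654, sinh=2.287636; start (x,ẋ)=(0.078200, 0.320900) → end (x,ẋ)=(0.612936, 2.158596)
phase 2: p=0.2213, T=0.275, ωT=0.834240, cosh=1.368634, sinh=0.934429; start (x,ẋ)=(0.612936, 2.158596) → end (x,ẋ)=(1.422211, 4.064492)

x = 1.4222, ẋ = 4.0645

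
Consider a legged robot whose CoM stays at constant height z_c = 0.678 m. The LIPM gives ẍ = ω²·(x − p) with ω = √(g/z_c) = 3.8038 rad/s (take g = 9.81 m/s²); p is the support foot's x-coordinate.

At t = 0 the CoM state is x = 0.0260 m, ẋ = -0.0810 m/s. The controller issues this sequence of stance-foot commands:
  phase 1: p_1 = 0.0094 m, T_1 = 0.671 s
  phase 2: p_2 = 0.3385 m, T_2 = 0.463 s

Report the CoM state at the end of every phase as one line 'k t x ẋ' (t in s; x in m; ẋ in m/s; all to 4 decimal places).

phase 1: p=0.0094, T=0.671, ωT=2.552350, cosh=6.457566, sinh=6.379667; start (x,ẋ)=(0.026000, -0.081000) → end (x,ẋ)=(-0.019256, -0.120231)
phase 2: p=0.3385, T=0.463, ωT=1.761159, cosh=2.995513, sinh=2.823667; start (x,ẋ)=(-0.019256, -0.120231) → end (x,ẋ)=(-0.822414, -4.202693)

1 0.6710 -0.0193 -0.1202
2 1.1340 -0.8224 -4.2027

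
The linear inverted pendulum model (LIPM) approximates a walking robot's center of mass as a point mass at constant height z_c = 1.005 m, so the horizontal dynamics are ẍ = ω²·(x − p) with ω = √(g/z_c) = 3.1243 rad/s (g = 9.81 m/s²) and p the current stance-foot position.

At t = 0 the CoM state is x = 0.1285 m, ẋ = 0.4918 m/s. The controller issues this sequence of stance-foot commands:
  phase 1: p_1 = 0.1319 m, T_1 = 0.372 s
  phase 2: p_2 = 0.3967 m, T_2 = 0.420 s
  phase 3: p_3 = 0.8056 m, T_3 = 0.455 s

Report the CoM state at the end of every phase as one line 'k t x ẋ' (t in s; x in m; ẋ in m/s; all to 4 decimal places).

phase 1: p=0.1319, T=0.372, ωT=1.162240, cosh=1.754935, sinh=1.442150; start (x,ẋ)=(0.128500, 0.491800) → end (x,ẋ)=(0.352944, 0.847758)
phase 2: p=0.3967, T=0.420, ωT=1.312206, cosh=1.991792, sinh=1.722567; start (x,ẋ)=(0.352944, 0.847758) → end (x,ẋ)=(0.776954, 1.453070)
phase 3: p=0.8056, T=0.455, ωT=1.421556, cosh=2.192451, sinh=1.951113; start (x,ẋ)=(0.776954, 1.453070) → end (x,ẋ)=(1.650231, 3.011162)

1 0.3720 0.3529 0.8478
2 0.7920 0.7770 1.4531
3 1.2470 1.6502 3.0112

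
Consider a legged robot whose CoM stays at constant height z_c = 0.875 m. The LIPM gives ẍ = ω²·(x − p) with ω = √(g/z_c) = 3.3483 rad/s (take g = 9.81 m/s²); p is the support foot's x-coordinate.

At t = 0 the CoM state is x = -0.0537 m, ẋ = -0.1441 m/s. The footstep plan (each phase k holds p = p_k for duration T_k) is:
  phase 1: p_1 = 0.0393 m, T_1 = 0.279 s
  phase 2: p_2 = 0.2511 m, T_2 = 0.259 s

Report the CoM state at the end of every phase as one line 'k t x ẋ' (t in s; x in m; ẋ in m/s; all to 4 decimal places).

phase 1: p=0.0393, T=0.279, ωT=0.934176, cosh=1.469012, sinh=1.076103; start (x,ẋ)=(-0.053700, -0.144100) → end (x,ẋ)=(-0.143630, -0.546774)
phase 2: p=0.2511, T=0.259, ωT=0.867210, cosh=1.400191, sinh=0.980069; start (x,ẋ)=(-0.143630, -0.546774) → end (x,ẋ)=(-0.461642, -2.060921)

1 0.2790 -0.1436 -0.5468
2 0.5380 -0.4616 -2.0609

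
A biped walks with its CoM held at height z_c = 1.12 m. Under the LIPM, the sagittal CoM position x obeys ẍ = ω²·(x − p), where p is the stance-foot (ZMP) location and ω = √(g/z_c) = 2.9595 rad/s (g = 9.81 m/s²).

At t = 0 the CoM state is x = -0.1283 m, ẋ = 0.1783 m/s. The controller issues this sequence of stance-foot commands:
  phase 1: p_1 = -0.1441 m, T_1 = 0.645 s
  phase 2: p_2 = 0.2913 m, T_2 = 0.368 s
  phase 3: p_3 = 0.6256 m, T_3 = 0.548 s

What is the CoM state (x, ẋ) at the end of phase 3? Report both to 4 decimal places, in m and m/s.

phase 1: p=-0.1441, T=0.645, ωT=1.908878, cosh=3.446880, sinh=3.298633; start (x,ẋ)=(-0.128300, 0.178300) → end (x,ẋ)=(0.109092, 0.768823)
phase 2: p=0.2913, T=0.368, ωT=1.089096, cosh=1.654054, sinh=1.317533; start (x,ẋ)=(0.109092, 0.768823) → end (x,ẋ)=(0.332189, 0.561203)
phase 3: p=0.6256, T=0.548, ωT=1.621806, cosh=2.629883, sinh=2.432341; start (x,ẋ)=(0.332189, 0.561203) → end (x,ẋ)=(0.315204, -0.636222)

x = 0.3152, ẋ = -0.6362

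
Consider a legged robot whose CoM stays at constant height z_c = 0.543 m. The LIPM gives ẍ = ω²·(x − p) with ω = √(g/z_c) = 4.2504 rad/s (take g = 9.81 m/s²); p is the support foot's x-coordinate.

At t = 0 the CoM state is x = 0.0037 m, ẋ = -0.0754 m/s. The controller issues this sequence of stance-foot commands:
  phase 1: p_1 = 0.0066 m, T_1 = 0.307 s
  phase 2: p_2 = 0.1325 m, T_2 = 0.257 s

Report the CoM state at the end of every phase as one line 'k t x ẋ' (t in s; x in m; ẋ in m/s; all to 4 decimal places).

1 0.3070 -0.0294 -0.1703
2 0.5640 -0.1891 -1.1930

phase 1: p=0.0066, T=0.307, ωT=1.304873, cosh=1.979214, sinh=1.708007; start (x,ẋ)=(0.003700, -0.075400) → end (x,ẋ)=(-0.029439, -0.170286)
phase 2: p=0.1325, T=0.257, ωT=1.092353, cosh=1.658353, sinh=1.322927; start (x,ẋ)=(-0.029439, -0.170286) → end (x,ẋ)=(-0.189053, -1.192972)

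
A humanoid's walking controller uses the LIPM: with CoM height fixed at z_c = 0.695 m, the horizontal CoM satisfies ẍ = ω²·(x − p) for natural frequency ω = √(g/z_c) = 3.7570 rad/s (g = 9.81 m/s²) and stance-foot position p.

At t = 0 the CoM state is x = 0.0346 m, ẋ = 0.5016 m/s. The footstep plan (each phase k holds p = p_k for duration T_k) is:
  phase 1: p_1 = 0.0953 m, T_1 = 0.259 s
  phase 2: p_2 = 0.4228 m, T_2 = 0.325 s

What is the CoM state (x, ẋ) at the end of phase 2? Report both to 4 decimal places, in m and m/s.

x = 0.1351, ẋ = -0.6367

phase 1: p=0.0953, T=0.259, ωT=0.973063, cosh=1.511980, sinh=1.134057; start (x,ẋ)=(0.034600, 0.501600) → end (x,ẋ)=(0.154932, 0.499788)
phase 2: p=0.4228, T=0.325, ωT=1.221025, cosh=1.842795, sinh=1.547867; start (x,ẋ)=(0.154932, 0.499788) → end (x,ẋ)=(0.135084, -0.636739)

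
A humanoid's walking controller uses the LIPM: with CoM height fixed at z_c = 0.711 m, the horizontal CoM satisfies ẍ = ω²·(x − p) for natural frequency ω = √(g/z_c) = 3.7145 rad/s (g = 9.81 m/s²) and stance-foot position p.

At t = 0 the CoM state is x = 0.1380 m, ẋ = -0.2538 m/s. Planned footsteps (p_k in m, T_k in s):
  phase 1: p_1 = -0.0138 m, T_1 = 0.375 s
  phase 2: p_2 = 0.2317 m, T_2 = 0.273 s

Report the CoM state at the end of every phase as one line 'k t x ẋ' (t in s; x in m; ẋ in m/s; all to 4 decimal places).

phase 1: p=-0.0138, T=0.375, ωT=1.392937, cosh=2.137503, sinh=1.889158; start (x,ẋ)=(0.138000, -0.253800) → end (x,ẋ)=(0.181593, 0.522725)
phase 2: p=0.2317, T=0.273, ωT=1.014059, cosh=1.559755, sinh=1.197011; start (x,ẋ)=(0.181593, 0.522725) → end (x,ẋ)=(0.321995, 0.592531)

1 0.3750 0.1816 0.5227
2 0.6480 0.3220 0.5925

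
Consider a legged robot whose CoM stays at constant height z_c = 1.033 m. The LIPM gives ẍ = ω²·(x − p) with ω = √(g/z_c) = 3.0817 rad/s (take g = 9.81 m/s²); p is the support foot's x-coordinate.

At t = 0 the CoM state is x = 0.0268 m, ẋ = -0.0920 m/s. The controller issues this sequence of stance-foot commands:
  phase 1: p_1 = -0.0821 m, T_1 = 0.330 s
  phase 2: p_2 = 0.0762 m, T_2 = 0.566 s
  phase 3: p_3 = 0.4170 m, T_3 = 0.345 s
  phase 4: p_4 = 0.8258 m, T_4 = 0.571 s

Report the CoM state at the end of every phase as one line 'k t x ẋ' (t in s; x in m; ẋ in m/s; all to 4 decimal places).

phase 1: p=-0.0821, T=0.330, ωT=1.016961, cosh=1.563236, sinh=1.201544; start (x,ẋ)=(0.026800, -0.092000) → end (x,ẋ)=(0.052266, 0.259417)
phase 2: p=0.0762, T=0.566, ωT=1.744242, cosh=2.948171, sinh=2.773393; start (x,ẋ)=(0.052266, 0.259417) → end (x,ẋ)=(0.239102, 0.560247)
phase 3: p=0.4170, T=0.345, ωT=1.063187, cosh=1.620468, sinh=1.275115; start (x,ẋ)=(0.239102, 0.560247) → end (x,ẋ)=(0.360535, 0.208808)
phase 4: p=0.8258, T=0.571, ωT=1.759651, cosh=2.991256, sinh=2.819151; start (x,ẋ)=(0.360535, 0.208808) → end (x,ẋ)=(-0.374908, -3.417520)

1 0.3300 0.0523 0.2594
2 0.8960 0.2391 0.5602
3 1.2410 0.3605 0.2088
4 1.8120 -0.3749 -3.4175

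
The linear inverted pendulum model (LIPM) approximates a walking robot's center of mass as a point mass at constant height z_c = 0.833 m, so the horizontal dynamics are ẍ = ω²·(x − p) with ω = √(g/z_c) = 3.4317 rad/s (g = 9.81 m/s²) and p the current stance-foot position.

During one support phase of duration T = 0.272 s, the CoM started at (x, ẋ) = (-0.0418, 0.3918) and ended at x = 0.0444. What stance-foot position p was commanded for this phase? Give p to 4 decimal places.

p = 0.0362

ωT = 3.4317·0.272 = 0.933422; cosh(ωT) = 1.468202, sinh(ωT) = 1.074996
x(T) = p + (x₀−p)·cosh(ωT) + (ẋ₀/ω)·sinh(ωT) ⇒ p·(1 − cosh) = x(T) − x₀·cosh − (ẋ₀/ω)·sinh
numerator   = 0.0444 − (-0.0418)·1.468202 − (0.3918/3.4317)·1.074996 = -0.016962
denominator = 1 − 1.468202 = -0.468202
p = -0.016962 / -0.468202 = 0.0362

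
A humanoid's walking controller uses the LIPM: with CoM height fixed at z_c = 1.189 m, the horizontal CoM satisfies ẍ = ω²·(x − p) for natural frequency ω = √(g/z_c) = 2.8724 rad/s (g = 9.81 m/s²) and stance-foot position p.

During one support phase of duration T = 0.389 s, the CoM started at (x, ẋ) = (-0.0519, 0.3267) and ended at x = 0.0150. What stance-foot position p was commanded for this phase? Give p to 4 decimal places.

ωT = 2.8724·0.389 = 1.117364; cosh(ωT) = 1.691963, sinh(ωT) = 1.364822
x(T) = p + (x₀−p)·cosh(ωT) + (ẋ₀/ω)·sinh(ωT) ⇒ p·(1 − cosh) = x(T) − x₀·cosh − (ẋ₀/ω)·sinh
numerator   = 0.0150 − (-0.0519)·1.691963 − (0.3267/2.8724)·1.364822 = -0.052419
denominator = 1 − 1.691963 = -0.691963
p = -0.052419 / -0.691963 = 0.0758

p = 0.0758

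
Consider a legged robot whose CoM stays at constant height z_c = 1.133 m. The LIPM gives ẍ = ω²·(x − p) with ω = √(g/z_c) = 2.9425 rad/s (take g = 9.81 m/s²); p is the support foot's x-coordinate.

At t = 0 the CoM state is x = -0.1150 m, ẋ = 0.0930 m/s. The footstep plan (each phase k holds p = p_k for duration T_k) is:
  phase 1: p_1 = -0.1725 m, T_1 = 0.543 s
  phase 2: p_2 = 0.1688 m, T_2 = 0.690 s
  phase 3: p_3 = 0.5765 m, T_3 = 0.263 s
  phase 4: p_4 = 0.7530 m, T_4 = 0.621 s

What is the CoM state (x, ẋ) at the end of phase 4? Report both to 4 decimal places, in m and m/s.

x = 2.5109, ẋ = 5.3548

phase 1: p=-0.1725, T=0.543, ωT=1.597778, cosh=2.572191, sinh=2.369845; start (x,ẋ)=(-0.115000, 0.093000) → end (x,ẋ)=(0.050302, 0.640177)
phase 2: p=0.1688, T=0.690, ωT=2.030325, cosh=3.873927, sinh=3.742634; start (x,ẋ)=(0.050302, 0.640177) → end (x,ẋ)=(0.524002, 1.175013)
phase 3: p=0.5765, T=0.263, ωT=0.773877, cosh=1.314689, sinh=0.853468; start (x,ẋ)=(0.524002, 1.175013) → end (x,ẋ)=(0.848293, 1.412938)
phase 4: p=0.7530, T=0.621, ωT=1.827292, cosh=3.188940, sinh=3.028091; start (x,ẋ)=(0.848293, 1.412938) → end (x,ẋ)=(2.510920, 5.354848)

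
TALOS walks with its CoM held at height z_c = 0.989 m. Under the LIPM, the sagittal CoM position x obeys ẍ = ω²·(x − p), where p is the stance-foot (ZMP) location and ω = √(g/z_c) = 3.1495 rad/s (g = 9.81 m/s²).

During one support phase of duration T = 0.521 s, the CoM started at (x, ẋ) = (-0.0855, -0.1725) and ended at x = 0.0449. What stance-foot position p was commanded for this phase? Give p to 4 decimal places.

ωT = 3.1495·0.521 = 1.640890; cosh(ωT) = 2.676782, sinh(ωT) = 2.482975
x(T) = p + (x₀−p)·cosh(ωT) + (ẋ₀/ω)·sinh(ωT) ⇒ p·(1 − cosh) = x(T) − x₀·cosh − (ẋ₀/ω)·sinh
numerator   = 0.0449 − (-0.0855)·2.676782 − (-0.1725/3.1495)·2.482975 = 0.409759
denominator = 1 − 2.676782 = -1.676782
p = 0.409759 / -1.676782 = -0.2444

p = -0.2444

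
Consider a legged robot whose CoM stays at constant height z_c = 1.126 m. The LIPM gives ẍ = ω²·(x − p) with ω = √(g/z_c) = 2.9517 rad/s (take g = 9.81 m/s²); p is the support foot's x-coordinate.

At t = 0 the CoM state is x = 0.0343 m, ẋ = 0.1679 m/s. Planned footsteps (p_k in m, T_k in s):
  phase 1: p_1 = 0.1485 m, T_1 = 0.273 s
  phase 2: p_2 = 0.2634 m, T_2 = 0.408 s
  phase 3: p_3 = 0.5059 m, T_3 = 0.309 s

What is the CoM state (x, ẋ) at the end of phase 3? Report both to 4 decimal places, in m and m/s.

x = -0.8656, ẋ = -3.6927

phase 1: p=0.1485, T=0.273, ωT=0.805814, cosh=1.342621, sinh=0.895897; start (x,ẋ)=(0.034300, 0.167900) → end (x,ẋ)=(0.046134, -0.076567)
phase 2: p=0.2634, T=0.408, ωT=1.204294, cosh=1.817153, sinh=1.517250; start (x,ẋ)=(0.046134, -0.076567) → end (x,ẋ)=(-0.170764, -1.112154)
phase 3: p=0.5059, T=0.309, ωT=0.912075, cosh=1.445587, sinh=1.043897; start (x,ẋ)=(-0.170764, -1.112154) → end (x,ẋ)=(-0.865600, -3.692699)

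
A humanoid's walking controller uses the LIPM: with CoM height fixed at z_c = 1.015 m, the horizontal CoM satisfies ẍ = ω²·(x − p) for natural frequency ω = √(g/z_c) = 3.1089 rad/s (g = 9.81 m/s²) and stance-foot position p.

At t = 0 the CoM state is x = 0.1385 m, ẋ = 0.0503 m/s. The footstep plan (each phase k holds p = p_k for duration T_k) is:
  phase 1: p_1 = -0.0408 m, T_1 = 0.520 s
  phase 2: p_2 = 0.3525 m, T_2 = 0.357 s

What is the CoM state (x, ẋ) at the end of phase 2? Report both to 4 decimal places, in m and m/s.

phase 1: p=-0.0408, T=0.520, ωT=1.616628, cosh=2.617324, sinh=2.418756; start (x,ẋ)=(0.138500, 0.050300) → end (x,ẋ)=(0.467620, 1.479929)
phase 2: p=0.3525, T=0.357, ωT=1.109877, cosh=1.681793, sinh=1.352193; start (x,ẋ)=(0.467620, 1.479929) → end (x,ẋ)=(1.189792, 2.972879)

x = 1.1898, ẋ = 2.9729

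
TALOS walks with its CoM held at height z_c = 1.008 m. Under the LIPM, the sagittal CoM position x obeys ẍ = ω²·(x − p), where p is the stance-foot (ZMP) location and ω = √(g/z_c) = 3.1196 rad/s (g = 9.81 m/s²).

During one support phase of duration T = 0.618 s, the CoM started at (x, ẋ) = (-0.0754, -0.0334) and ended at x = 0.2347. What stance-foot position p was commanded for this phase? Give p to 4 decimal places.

p = -0.2133

ωT = 3.1196·0.618 = 1.927913; cosh(ωT) = 3.510298, sinh(ωT) = 3.364847
x(T) = p + (x₀−p)·cosh(ωT) + (ẋ₀/ω)·sinh(ωT) ⇒ p·(1 − cosh) = x(T) − x₀·cosh − (ẋ₀/ω)·sinh
numerator   = 0.2347 − (-0.0754)·3.510298 − (-0.0334/3.1196)·3.364847 = 0.535402
denominator = 1 − 3.510298 = -2.510298
p = 0.535402 / -2.510298 = -0.2133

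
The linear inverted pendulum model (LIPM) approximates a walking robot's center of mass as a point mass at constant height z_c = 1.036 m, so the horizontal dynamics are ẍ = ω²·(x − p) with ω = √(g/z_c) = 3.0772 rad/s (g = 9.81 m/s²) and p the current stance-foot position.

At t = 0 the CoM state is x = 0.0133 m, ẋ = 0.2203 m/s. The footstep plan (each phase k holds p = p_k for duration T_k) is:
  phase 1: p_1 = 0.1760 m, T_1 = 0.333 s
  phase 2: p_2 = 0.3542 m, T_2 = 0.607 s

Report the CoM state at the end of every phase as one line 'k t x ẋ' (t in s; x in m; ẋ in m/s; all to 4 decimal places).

phase 1: p=0.1760, T=0.333, ωT=1.024708, cosh=1.572591, sinh=1.213690; start (x,ẋ)=(0.013300, 0.220300) → end (x,ẋ)=(0.007029, -0.261205)
phase 2: p=0.3542, T=0.607, ωT=1.867860, cosh=3.314441, sinh=3.159988; start (x,ẋ)=(0.007029, -0.261205) → end (x,ẋ)=(-1.064711, -4.241610)

1 0.3330 0.0070 -0.2612
2 0.9400 -1.0647 -4.2416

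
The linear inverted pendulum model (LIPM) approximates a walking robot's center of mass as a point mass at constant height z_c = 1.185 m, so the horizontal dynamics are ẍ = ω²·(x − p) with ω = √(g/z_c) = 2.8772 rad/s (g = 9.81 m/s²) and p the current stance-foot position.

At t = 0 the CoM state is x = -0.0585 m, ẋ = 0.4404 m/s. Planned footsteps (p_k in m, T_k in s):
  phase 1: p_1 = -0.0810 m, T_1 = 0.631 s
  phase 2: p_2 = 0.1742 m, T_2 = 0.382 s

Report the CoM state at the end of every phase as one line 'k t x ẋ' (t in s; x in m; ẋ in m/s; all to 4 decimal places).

1 0.6310 0.4477 1.5824
2 1.0130 1.3640 3.6883

phase 1: p=-0.0810, T=0.631, ωT=1.815513, cosh=3.153491, sinh=2.990737; start (x,ẋ)=(-0.058500, 0.440400) → end (x,ẋ)=(0.447732, 1.582409)
phase 2: p=0.1742, T=0.382, ωT=1.099090, cosh=1.667304, sinh=1.334130; start (x,ẋ)=(0.447732, 1.582409) → end (x,ẋ)=(1.364009, 3.688327)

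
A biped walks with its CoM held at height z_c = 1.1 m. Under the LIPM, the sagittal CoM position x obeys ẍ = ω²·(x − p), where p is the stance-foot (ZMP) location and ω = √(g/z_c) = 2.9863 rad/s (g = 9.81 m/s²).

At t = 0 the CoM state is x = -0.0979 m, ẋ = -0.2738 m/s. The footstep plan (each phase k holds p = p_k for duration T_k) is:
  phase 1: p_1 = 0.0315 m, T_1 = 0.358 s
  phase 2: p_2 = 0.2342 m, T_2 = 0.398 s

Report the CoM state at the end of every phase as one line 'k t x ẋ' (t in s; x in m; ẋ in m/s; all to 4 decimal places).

1 0.3580 -0.2970 -0.9422
2 0.7560 -1.1882 -4.0514

phase 1: p=0.0315, T=0.358, ωT=1.069095, cosh=1.628031, sinh=1.284712; start (x,ẋ)=(-0.097900, -0.273800) → end (x,ẋ)=(-0.296957, -0.942203)
phase 2: p=0.2342, T=0.398, ωT=1.188547, cosh=1.793487, sinh=1.488823; start (x,ẋ)=(-0.296957, -0.942203) → end (x,ẋ)=(-1.188158, -4.051389)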